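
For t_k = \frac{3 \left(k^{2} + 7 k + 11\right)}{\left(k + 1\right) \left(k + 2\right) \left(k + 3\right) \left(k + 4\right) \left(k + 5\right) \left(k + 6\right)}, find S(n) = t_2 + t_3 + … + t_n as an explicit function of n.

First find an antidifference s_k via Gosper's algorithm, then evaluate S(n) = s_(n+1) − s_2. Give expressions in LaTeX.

Ratio r(k) = (k + 1)*(7*k + (k + 1)**2 + 18)/((k + 7)*(k**2 + 7*k + 11)).
Factor: A=k + 1; B=k + 7; C=k**2 + 7*k + 11.
Key eq: (k + 1)·f(k+1) = (k + 6)·f(k) + (k**2 + 7*k + 11).
Degrees (1,1,2) ⇒ d ≤ 5.
Solve for f: f(k) = k*(k + 2)*(k + 4)*(k**2 + 9*k + 23)/45 (degree 5 ≤ 5).
Get s_k = R·t_k = k*(k**2 + 9*k + 23)/(15*(k**3 + 9*k**2 + 23*k + 15)) with R(k) = B(k−1)f(k)/C(k) = k*(k + 2)*(k + 4)*(k + 6)*(k**2 + 9*k + 23)/(45*(k**2 + 7*k + 11)).
Verify: 3*(k**2 + 7*k + 11)/(k**6 + 21*k**5 + 175*k**4 + 735*k**3 + 1624*k**2 + 1764*k + 720) matches t_k.
Telescope: S(n) = s_(n+1) − s_(2) = (n**3 + 12*n**2 + 44*n + 33)/(15*(n**3 + 12*n**2 + 44*n + 48)) − (2/35) = (n**3 + 12*n**2 + 44*n - 57)/(105*(n**3 + 12*n**2 + 44*n + 48)).

S(n) = \frac{n^{3} + 12 n^{2} + 44 n - 57}{105 \left(n^{3} + 12 n^{2} + 44 n + 48\right)}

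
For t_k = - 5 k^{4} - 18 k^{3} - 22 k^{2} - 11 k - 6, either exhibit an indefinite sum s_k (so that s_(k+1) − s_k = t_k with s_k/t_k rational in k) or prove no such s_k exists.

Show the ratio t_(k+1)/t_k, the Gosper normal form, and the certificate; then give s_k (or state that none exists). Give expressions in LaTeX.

s_k = k \left(- k^{4} - 2 k^{3} + k - 4\right)

Ratio r(k) = (5*k**4 + 38*k**3 + 106*k**2 + 129*k + 62)/(5*k**4 + 18*k**3 + 22*k**2 + 11*k + 6).
So A=1 and B=1, with C=k**4 + 18*k**3/5 + 22*k**2/5 + 11*k/5 + 6/5.
Set up (1)·f(k+1) − (1)·f(k) − (k**4 + 18*k**3/5 + 22*k**2/5 + 11*k/5 + 6/5) = 0.
Bound: deg f ≤ 5.
A polynomial solution: f(k) = k*(k**4 + 2*k**3 - k + 4)/5.
R(k) = B(k−1)·f(k)/C(k) = k*(k**4 + 2*k**3 - k + 4)/(5*k**4 + 18*k**3 + 22*k**2 + 11*k + 6); s_k = R·t_k = k*(-k**4 - 2*k**3 + k - 4).
s_(k+1) − s_k = -5*k**4 - 18*k**3 - 22*k**2 - 11*k - 6 = t_k.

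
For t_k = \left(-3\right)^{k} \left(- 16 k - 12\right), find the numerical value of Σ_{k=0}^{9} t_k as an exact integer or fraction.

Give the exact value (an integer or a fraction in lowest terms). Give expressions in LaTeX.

Σ = 2361960

Compute t_(k+1)/t_k: get 3*(-4*k - 7)/(4*k + 3).
Take A(k)=-3, B(k)=1, C(k)=k + 3/4.
Set up (-3)·f(k+1) − (1)·f(k) − (k + 3/4) = 0.
Bound: deg f ≤ 1.
A polynomial solution: f(k) = -k/4.
R(k) = B(k−1)·f(k)/C(k) = -k/(4*k + 3); s_k = R·t_k = 4*(-3)**k*k.
Verify: (-3)**k*(-16*k - 12) matches t_k.
Σ_(k=0)^(9) t_k = s_(10) − s_(0) = 2361960 − (0) = 2361960.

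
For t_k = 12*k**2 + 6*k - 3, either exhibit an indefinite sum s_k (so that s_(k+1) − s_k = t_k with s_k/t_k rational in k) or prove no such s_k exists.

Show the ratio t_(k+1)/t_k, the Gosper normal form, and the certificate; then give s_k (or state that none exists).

t_(k+1)/t_k = (4*k**2 + 10*k + 5)/(4*k**2 + 2*k - 1).
Normal form (A,B,C) = (1, 1, k**2 + k/2 - 1/4).
f must satisfy (1)·f(k+1) − (1)·f(k) = k**2 + k/2 - 1/4.
From deg A=0, deg B=0, deg C=2: d=3.
Match coefficients ⇒ f(k) = k*(4*k**2 - 3*k - 4)/12.
Certificate R = B(k−1)f/C = k*(4*k**2 - 3*k - 4)/(3*(4*k**2 + 2*k - 1)) gives s_k = k*(4*k**2 - 3*k - 4).
Verify: 12*k**2 + 6*k - 3 matches t_k.

s_k = k*(4*k**2 - 3*k - 4)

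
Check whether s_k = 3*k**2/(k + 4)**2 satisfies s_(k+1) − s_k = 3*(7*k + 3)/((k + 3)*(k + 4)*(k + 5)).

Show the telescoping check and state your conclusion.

Invalid: residual 3*(k**3 - 2*k**2 - 31*k - 12)/(k**5 + 21*k**4 + 175*k**3 + 723*k**2 + 1480*k + 1200) ≠ 0.

s_(k+1) = 3*(k + 1)**2/(k + 5)**2
s_(k+1) − s_k = 24*(k**2 + 5*k + 2)/(k**4 + 18*k**3 + 121*k**2 + 360*k + 400)
(s_(k+1) − s_k) − t_k = 3*(k**3 - 2*k**2 - 31*k - 12)/(k**5 + 21*k**4 + 175*k**3 + 723*k**2 + 1480*k + 1200)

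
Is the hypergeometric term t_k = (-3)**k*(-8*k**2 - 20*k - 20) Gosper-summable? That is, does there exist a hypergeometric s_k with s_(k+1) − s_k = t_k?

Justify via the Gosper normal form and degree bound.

t_(k+1)/t_k = 3*(-2*k**2 - 9*k - 12)/(2*k**2 + 5*k + 5).
So A=-3 and B=1, with C=k**2 + 5*k/2 + 5/2.
Set up (-3)·f(k+1) − (1)·f(k) − (k**2 + 5*k/2 + 5/2) = 0.
deg f ≤ 2 (via 0,0,2).
Match coefficients ⇒ f(k) = -(k**2 + k + 1)/4.
Then R = B(k−1)f/C = -(k**2 + k + 1)/(2*(2*k**2 + 5*k + 5)), so s_k = R(k)·t_k = 2*(-3)**k*(k**2 + k + 1).
Check: Δs_k = (-3)**k*(-8*k**2 - 20*k - 20). ✓

Yes. s_k = 2*(-3)**k*(k**2 + k + 1).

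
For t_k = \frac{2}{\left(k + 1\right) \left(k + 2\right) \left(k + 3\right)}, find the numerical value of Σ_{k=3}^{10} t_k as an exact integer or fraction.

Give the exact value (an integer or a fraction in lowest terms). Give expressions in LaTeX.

Σ = 17/390

t_(k+1)/t_k = (k + 1)/(k + 4).
Normal form (A,B,C) = (k + 1, k + 4, 1).
Set up (k + 1)·f(k+1) − (k + 3)·f(k) − (1) = 0.
d = 2 from the (1,1,0) case.
Coefficient equations give f(k) = k*(k + 3)/4.
Get s_k = R·t_k = k*(k + 3)/(2*(k + 1)*(k + 2)) with R(k) = B(k−1)f(k)/C(k) = k*(k + 3)**2/4.
Δs = 2/(k**3 + 6*k**2 + 11*k + 6), as required.
Σ_(k=3)^(10) t_k = s_(11) − s_(3) = 77/156 − (9/20) = 17/390.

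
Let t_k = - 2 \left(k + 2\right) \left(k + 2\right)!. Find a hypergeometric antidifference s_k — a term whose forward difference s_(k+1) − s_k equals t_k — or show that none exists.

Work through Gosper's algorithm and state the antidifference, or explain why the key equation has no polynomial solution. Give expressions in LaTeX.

s_k = - 2 \left(k + 2\right)!

t_(k+1)/t_k = (k + 3)**2/(k + 2).
A = k + 3, B = 1, C = k + 2.
Solve (k + 3)·f(k+1) − (1)·f(k) = k + 2.
d = 0 from the (1,0,1) case.
Coefficient equations give f(k) = 1.
Then R = B(k−1)f/C = 1/(k + 2), so s_k = R(k)·t_k = -2*factorial(k + 2).
Verify: -2*(k + 2)*factorial(k + 2) matches t_k.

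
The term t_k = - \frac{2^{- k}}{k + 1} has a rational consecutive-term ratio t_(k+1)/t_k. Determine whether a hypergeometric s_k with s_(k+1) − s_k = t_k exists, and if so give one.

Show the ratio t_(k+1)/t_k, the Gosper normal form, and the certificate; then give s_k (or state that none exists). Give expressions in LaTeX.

not Gosper-summable; s_k does not exist

Step 1: r(k) = (k + 1)/(2*(k + 2)).
A = k/2 + 1/2, B = k + 2, C = 1.
Key eq: (k/2 + 1/2)·f(k+1) = (k + 1)·f(k) + (1).
Bound: deg f ≤ -1.
deg f ≤ -1 is impossible — no certificate.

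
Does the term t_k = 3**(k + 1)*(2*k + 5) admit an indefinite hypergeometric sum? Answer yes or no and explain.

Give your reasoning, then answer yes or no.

Yes. s_k = 3**(k + 1)*(k + 1).

Ratio r(k) = 3*(2*k + 7)/(2*k + 5).
So A=3 and B=1, with C=k + 5/2.
f must satisfy (3)·f(k+1) − (1)·f(k) = k + 5/2.
d = 1 from the (0,0,1) case.
Solving with deg f ≤ 1: f(k) = (k + 1)/2.
R(k) = B(k−1)·f(k)/C(k) = (k + 1)/(2*k + 5); s_k = R·t_k = 3**(k + 1)*(k + 1).
Check: Δs_k = 3**(k + 1)*(2*k + 5). ✓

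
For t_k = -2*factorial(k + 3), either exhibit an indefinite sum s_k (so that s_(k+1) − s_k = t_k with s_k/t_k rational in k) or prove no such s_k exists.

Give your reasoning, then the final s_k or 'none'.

r(k) = k + 4 after simplifying.
A = k + 4, B = 1, C = 1.
Need (k + 4)·f(k+1) − (1)·f(k) = 1.
Bound: deg f ≤ -1.
Bound -1 < 0, so the key equation has no polynomial solution.

none — t_k is not Gosper-summable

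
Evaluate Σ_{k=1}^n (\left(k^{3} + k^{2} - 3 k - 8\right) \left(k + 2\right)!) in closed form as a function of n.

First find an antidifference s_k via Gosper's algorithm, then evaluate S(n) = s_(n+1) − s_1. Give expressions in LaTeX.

The ratio is (k**4 + 7*k**3 + 14*k**2 - 3*k - 27)/(k**3 + k**2 - 3*k - 8).
A = k + 3, B = 1, C = k**3 + k**2 - 3*k - 8.
Solve (k + 3)·f(k+1) − (1)·f(k) = k**3 + k**2 - 3*k - 8.
Bound: deg f ≤ 2.
Coefficient equations give f(k) = k**2 - 3*k - 1.
R(k) = B(k−1)·f(k)/C(k) = (k**2 - 3*k - 1)/(k**3 + k**2 - 3*k - 8); s_k = R·t_k = (k**2 - 3*k - 1)*factorial(k + 2).
Verify: (k**3 + k**2 - 3*k - 8)*factorial(k + 2) matches t_k.
Telescope: S(n) = s_(n+1) − s_(1) = (n**2 - n - 3)*factorial(n + 3) − (-18) = n**2*factorial(n + 3) - n*factorial(n + 3) - 3*factorial(n + 3) + 18.

S(n) = n^{2} \left(n + 3\right)! - n \left(n + 3\right)! - 3 \left(n + 3\right)! + 18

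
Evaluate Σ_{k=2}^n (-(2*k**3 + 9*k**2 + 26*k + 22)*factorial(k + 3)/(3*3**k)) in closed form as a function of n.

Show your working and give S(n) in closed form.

S(n) = 3**(-n - 1)*(640*3**n - 2*n**6*factorial(n) - 27*n**5*factorial(n) - 147*n**4*factorial(n) - 415*n**3*factorial(n) - 643*n**2*factorial(n) - 518*n*factorial(n) - 168*factorial(n))

r(k) = (2*k**4 + 23*k**3 + 110*k**2 + 259*k + 236)/(3*(2*k**3 + 9*k**2 + 26*k + 22)) after simplifying.
Normal form (A,B,C) = (k/3 + 4/3, 1, k**3 + 9*k**2/2 + 13*k + 11).
Need (k/3 + 4/3)·f(k+1) − (1)·f(k) = k**3 + 9*k**2/2 + 13*k + 11.
Bound: deg f ≤ 2.
Match coefficients ⇒ f(k) = 3*(2*k**2 + 3*k + 2)/2.
Get s_k = R·t_k = -(2*k**2 + 3*k + 2)*factorial(k + 3)/3**k with R(k) = B(k−1)f(k)/C(k) = 3*(2*k**2 + 3*k + 2)/(2*k**3 + 9*k**2 + 26*k + 22).
s_(k+1) − s_k = -(2*k**3 + 9*k**2 + 26*k + 22)*factorial(k + 3)/(3*3**k) = t_k.
Σ_(k=2)^n t_k = s_(n+1) − s_(2) = (-3**(-n - 1)*(2*n**2 + 7*n + 7)*factorial(n + 4)) − (-640/3), i.e. 3**(-n - 1)*(640*3**n - 2*n**6*factorial(n) - 27*n**5*factorial(n) - 147*n**4*factorial(n) - 415*n**3*factorial(n) - 643*n**2*factorial(n) - 518*n*factorial(n) - 168*factorial(n)).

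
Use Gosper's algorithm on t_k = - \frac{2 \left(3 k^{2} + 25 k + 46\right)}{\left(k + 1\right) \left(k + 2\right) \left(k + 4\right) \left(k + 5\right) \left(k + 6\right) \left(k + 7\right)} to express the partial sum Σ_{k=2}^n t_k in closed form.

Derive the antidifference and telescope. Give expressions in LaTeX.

S(n) = \frac{- n^{3} - 14 n^{2} - 59 n + 74}{72 \left(n^{3} + 14 n^{2} + 59 n + 70\right)}

Step 1: r(k) = (k + 1)*(k + 4)*(25*k + 3*(k + 1)**2 + 71)/((k + 3)*(k + 8)*(3*k**2 + 25*k + 46)).
Gosper form: A/B · C(k+1)/C(k) with A=k + 1, B=k + 8, C=k**3 + 34*k**2/3 + 121*k/3 + 46.
Key eq: (k + 1)·f(k+1) = (k + 7)·f(k) + (k**3 + 34*k**2/3 + 121*k/3 + 46).
Degrees (1,1,3) ⇒ d ≤ 6.
Coefficient equations give f(k) = k*(k + 2)*(k + 3)*(k + 5)*(k**2 + 11*k + 34)/72.
Then R = B(k−1)f/C = k*(k + 2)*(k + 5)*(k + 7)*(k**2 + 11*k + 34)/(24*(3*k**2 + 25*k + 46)), so s_k = R(k)·t_k = k*(-k**2 - 11*k - 34)/(12*(k**3 + 11*k**2 + 34*k + 24)).
Δs = 2*(-3*k**2 - 25*k - 46)/(k**6 + 25*k**5 + 247*k**4 + 1219*k**3 + 3112*k**2 + 3796*k + 1680), as required.
s_(n+1) = (-n**3 - 14*n**2 - 59*n - 46)/(12*(n**3 + 14*n**2 + 59*n + 70)) and s_(2) = -5/72, so S(n) = (-n**3 - 14*n**2 - 59*n + 74)/(72*(n**3 + 14*n**2 + 59*n + 70)).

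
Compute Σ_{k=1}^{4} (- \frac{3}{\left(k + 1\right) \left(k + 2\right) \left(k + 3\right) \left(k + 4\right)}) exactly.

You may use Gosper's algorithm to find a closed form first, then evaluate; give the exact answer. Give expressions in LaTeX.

Σ = -13/336

Ratio r(k) = (k + 1)/(k + 5).
So A=k + 1 and B=k + 5, with C=1.
Key eq: (k + 1)·f(k+1) = (k + 4)·f(k) + (1).
Degrees (1,1,0) ⇒ d ≤ 3.
Solve for f: f(k) = k*(k**2 + 6*k + 11)/18 (degree 3 ≤ 3).
R(k) = B(k−1)·f(k)/C(k) = k*(k + 4)*(k**2 + 6*k + 11)/18; s_k = R·t_k = k*(-k**2 - 6*k - 11)/(6*(k + 1)*(k + 2)*(k + 3)).
Δs = -3/(k**4 + 10*k**3 + 35*k**2 + 50*k + 24), as required.
Σ_(k=1)^(4) t_k = s_(5) − s_(1) = -55/336 − (-1/8) = -13/336.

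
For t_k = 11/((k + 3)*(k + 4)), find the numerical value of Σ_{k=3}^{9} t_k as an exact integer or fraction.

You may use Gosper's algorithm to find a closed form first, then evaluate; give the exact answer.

Σ = 77/78

Ratio r(k) = (k + 3)/(k + 5).
Gosper form: A/B · C(k+1)/C(k) with A=k + 3, B=k + 5, C=1.
Solve (k + 3)·f(k+1) − (k + 4)·f(k) = 1.
Degrees (1,1,0) ⇒ d ≤ 1.
Coefficient equations give f(k) = k/3.
So s_k = (B(k−1)f/C)·t_k = (k*(k + 4)/3)·t_k = 11*k/(3*(k + 3)).
s_(k+1) − s_k = 11/(k**2 + 7*k + 12) = t_k.
Σ_(k=3)^(9) t_k = s_(10) − s_(3) = 110/39 − (11/6) = 77/78.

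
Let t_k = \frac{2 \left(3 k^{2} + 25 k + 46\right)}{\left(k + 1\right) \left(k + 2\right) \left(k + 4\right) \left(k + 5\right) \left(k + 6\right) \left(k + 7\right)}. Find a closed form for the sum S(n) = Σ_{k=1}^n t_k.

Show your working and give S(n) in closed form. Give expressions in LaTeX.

S(n) = \frac{n \left(n^{2} + 14 n + 59\right)}{35 \left(n^{3} + 14 n^{2} + 59 n + 70\right)}

The ratio is (k + 1)*(k + 4)*(25*k + 3*(k + 1)**2 + 71)/((k + 3)*(k + 8)*(3*k**2 + 25*k + 46)).
A = k + 1, B = k + 8, C = k**3 + 34*k**2/3 + 121*k/3 + 46.
Need (k + 1)·f(k+1) − (k + 7)·f(k) = k**3 + 34*k**2/3 + 121*k/3 + 46.
d = 6 from the (1,1,3) case.
A polynomial solution: f(k) = k*(k + 2)*(k + 3)*(k + 5)*(k**2 + 11*k + 34)/72.
So s_k = (B(k−1)f/C)·t_k = (k*(k + 2)*(k + 5)*(k + 7)*(k**2 + 11*k + 34)/(24*(3*k**2 + 25*k + 46)))·t_k = k*(k**2 + 11*k + 34)/(12*(k**3 + 11*k**2 + 34*k + 24)).
s_(k+1) − s_k = 2*(3*k**2 + 25*k + 46)/(k**6 + 25*k**5 + 247*k**4 + 1219*k**3 + 3112*k**2 + 3796*k + 1680) = t_k.
s_(n+1) = (n**3 + 14*n**2 + 59*n + 46)/(12*(n**3 + 14*n**2 + 59*n + 70)) and s_(1) = 23/420, so S(n) = n*(n**2 + 14*n + 59)/(35*(n**3 + 14*n**2 + 59*n + 70)).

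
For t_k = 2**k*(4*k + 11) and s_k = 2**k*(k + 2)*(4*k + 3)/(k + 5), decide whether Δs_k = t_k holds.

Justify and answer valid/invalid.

Invalid: residual 2**k*(-12*k**2 - 81*k - 156)/(k**2 + 11*k + 30) ≠ 0.

s_(k+1) = 2**(k + 1)*(k + 3)*(4*k + 7)/(k + 6)
s_(k+1) − s_k = 2**k*(4*k**3 + 43*k**2 + 160*k + 174)/(k**2 + 11*k + 30)
(s_(k+1) − s_k) − t_k = 2**k*(-12*k**2 - 81*k - 156)/(k**2 + 11*k + 30)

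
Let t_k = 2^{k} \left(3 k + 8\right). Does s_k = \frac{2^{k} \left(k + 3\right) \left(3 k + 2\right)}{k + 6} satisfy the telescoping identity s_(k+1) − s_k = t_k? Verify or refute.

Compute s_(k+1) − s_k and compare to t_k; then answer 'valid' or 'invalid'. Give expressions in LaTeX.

s_(k+1) = 2**(k + 1)*(k + 4)*(3*k + 5)/(k + 7)
s_(k+1) − s_k = 2**k*(3*k**3 + 38*k**2 + 161*k + 198)/(k**2 + 13*k + 42)
(s_(k+1) − s_k) − t_k = 2**k*(-9*k**2 - 69*k - 138)/(k**2 + 13*k + 42)

Invalid: residual \frac{2^{k} \left(- 9 k^{2} - 69 k - 138\right)}{k^{2} + 13 k + 42} ≠ 0.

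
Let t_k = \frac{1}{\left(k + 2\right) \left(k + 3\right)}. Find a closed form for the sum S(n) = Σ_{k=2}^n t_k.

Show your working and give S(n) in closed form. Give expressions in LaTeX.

S(n) = \frac{n - 1}{4 \left(n + 3\right)}

Ratio r(k) = (k + 2)/(k + 4).
Gosper form: A/B · C(k+1)/C(k) with A=k + 2, B=k + 4, C=1.
f must satisfy (k + 2)·f(k+1) − (k + 3)·f(k) = 1.
Degrees (1,1,0) ⇒ d ≤ 1.
Match coefficients ⇒ f(k) = k/2.
Then R = B(k−1)f/C = k*(k + 3)/2, so s_k = R(k)·t_k = k/(2*(k + 2)).
Δs = 1/(k**2 + 5*k + 6), as required.
Evaluate: s_(n+1) = (n + 1)/(2*(n + 3)); subtract s_(2) = 1/4 ⇒ S(n) = (n - 1)/(4*(n + 3)).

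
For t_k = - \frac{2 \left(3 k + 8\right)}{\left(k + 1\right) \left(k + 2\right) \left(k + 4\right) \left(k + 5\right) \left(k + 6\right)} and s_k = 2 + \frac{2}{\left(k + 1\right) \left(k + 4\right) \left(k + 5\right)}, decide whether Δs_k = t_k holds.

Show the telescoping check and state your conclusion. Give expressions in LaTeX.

s_(k+1) = 2 + 2/((k + 2)*(k + 5)*(k + 6))
s_(k+1) − s_k = 2*(-3*k - 8)/(k**5 + 18*k**4 + 121*k**3 + 372*k**2 + 508*k + 240)
(s_(k+1) − s_k) − t_k = 0

valid (s_(k+1) − s_k reduces to t_k)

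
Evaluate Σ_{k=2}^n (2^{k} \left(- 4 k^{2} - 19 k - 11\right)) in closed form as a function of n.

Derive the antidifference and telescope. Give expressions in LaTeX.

S(n) = - 8 \cdot 2^{n} n^{2} - 22 \cdot 2^{n} n - 8 \cdot 2^{n} + 76

Compute t_(k+1)/t_k: get 2*(4*k**2 + 27*k + 34)/(4*k**2 + 19*k + 11).
Normal form (A,B,C) = (2, 1, k**2 + 19*k/4 + 11/4).
Key eq: (2)·f(k+1) = (1)·f(k) + (k**2 + 19*k/4 + 11/4).
deg f ≤ 2 (via 0,0,2).
Solve for f: f(k) = (4*k**2 + 3*k - 3)/4 (degree 2 ≤ 2).
Get s_k = R·t_k = 2**k*(-4*k**2 - 3*k + 3) with R(k) = B(k−1)f(k)/C(k) = (4*k**2 + 3*k - 3)/(4*k**2 + 19*k + 11).
s_(k+1) − s_k = 2**k*(-4*k**2 - 19*k - 11) = t_k.
s_(n+1) = 2**(n + 1)*(-4*n**2 - 11*n - 4) and s_(2) = -76, so S(n) = -8*2**n*n**2 - 22*2**n*n - 8*2**n + 76.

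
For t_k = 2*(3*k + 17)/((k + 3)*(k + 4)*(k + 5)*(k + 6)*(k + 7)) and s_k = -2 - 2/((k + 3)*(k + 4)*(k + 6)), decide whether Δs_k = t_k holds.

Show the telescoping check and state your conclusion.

s_(k+1) = -2 - 2/((k + 4)*(k + 5)*(k + 7))
s_(k+1) − s_k = 2*(3*k + 17)/(k**5 + 25*k**4 + 245*k**3 + 1175*k**2 + 2754*k + 2520)
(s_(k+1) − s_k) − t_k = 0

Valid — Δs_k = t_k.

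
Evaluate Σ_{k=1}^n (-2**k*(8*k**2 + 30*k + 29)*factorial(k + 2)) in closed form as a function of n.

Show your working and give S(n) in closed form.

S(n) = -8*2**n*n*factorial(n + 3) - 10*2**n*factorial(n + 3) + 60

Ratio r(k) = 2*(8*k**3 + 70*k**2 + 205*k + 201)/(8*k**2 + 30*k + 29).
A = 2*k + 6, B = 1, C = k**2 + 15*k/4 + 29/8.
Set up (2*k + 6)·f(k+1) − (1)·f(k) − (k**2 + 15*k/4 + 29/8) = 0.
deg f ≤ 1 (via 1,0,2).
A polynomial solution: f(k) = (4*k + 1)/8.
Get s_k = R·t_k = -2**k*(4*k + 1)*factorial(k + 2) with R(k) = B(k−1)f(k)/C(k) = (4*k + 1)/(8*k**2 + 30*k + 29).
Check: Δs_k = -2**k*(8*k**2 + 30*k + 29)*factorial(k + 2). ✓
s_(n+1) = -2**(n + 1)*(4*n + 5)*factorial(n + 3) and s_(1) = -60, so S(n) = -8*2**n*n*factorial(n + 3) - 10*2**n*factorial(n + 3) + 60.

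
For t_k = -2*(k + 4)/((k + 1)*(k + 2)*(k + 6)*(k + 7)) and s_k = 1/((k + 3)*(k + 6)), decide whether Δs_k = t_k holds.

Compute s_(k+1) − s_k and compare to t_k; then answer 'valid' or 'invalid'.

s_(k+1) = 1/((k + 4)*(k + 7))
s_(k+1) − s_k = 2*(-k - 5)/(k**4 + 20*k**3 + 145*k**2 + 450*k + 504)
(s_(k+1) − s_k) − t_k = 2*(3*k**2 + 23*k + 38)/(k**6 + 23*k**5 + 207*k**4 + 925*k**3 + 2144*k**2 + 2412*k + 1008)

Invalid: residual 2*(3*k**2 + 23*k + 38)/(k**6 + 23*k**5 + 207*k**4 + 925*k**3 + 2144*k**2 + 2412*k + 1008) ≠ 0.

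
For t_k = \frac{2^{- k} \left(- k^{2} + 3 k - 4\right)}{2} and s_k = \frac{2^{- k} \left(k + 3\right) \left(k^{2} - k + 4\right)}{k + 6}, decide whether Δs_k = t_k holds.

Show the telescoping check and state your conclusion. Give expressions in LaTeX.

s_(k+1) = (k + 4)*(-k + (k + 1)**2 + 3)/(2*2**k*(k + 7))
s_(k+1) − s_k = (-k**4 - 7*k**3 + 8*k**2 + 26*k - 72)/(2*2**k*(k**2 + 13*k + 42))
(s_(k+1) − s_k) − t_k = 3*(k**3 + 5*k**2 - 16*k + 32)/(2*2**k*(k**2 + 13*k + 42))

Invalid: residual \frac{3 \cdot 2^{- k} \left(k^{3} + 5 k^{2} - 16 k + 32\right)}{2 \left(k^{2} + 13 k + 42\right)} ≠ 0.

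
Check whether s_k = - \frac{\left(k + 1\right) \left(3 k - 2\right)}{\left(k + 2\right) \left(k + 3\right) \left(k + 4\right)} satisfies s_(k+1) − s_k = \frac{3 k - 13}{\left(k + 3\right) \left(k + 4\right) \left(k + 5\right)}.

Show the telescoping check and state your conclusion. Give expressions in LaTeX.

Invalid: residual \frac{6 \left(2 - k\right)}{k^{4} + 14 k^{3} + 71 k^{2} + 154 k + 120} ≠ 0.

s_(k+1) = -(k + 2)*(3*k + 1)/((k + 3)*(k + 4)*(k + 5))
s_(k+1) − s_k = (3*k**2 - 13*k - 14)/(k**4 + 14*k**3 + 71*k**2 + 154*k + 120)
(s_(k+1) − s_k) − t_k = 6*(2 - k)/(k**4 + 14*k**3 + 71*k**2 + 154*k + 120)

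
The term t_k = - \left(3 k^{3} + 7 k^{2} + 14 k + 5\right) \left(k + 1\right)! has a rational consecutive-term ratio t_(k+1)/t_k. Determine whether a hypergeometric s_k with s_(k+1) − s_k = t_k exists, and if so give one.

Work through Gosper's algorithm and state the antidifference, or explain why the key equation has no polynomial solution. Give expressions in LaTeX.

r(k) = (3*k**4 + 22*k**3 + 69*k**2 + 103*k + 58)/(3*k**3 + 7*k**2 + 14*k + 5) after simplifying.
Factor: A=k + 2; B=1; C=k**3 + 7*k**2/3 + 14*k/3 + 5/3.
Set up (k + 2)·f(k+1) − (1)·f(k) − (k**3 + 7*k**2/3 + 14*k/3 + 5/3) = 0.
From deg A=1, deg B=0, deg C=3: d=2.
Solving with deg f ≤ 2: f(k) = (3*k**2 - 2*k + 3)/3.
Then R = B(k−1)f/C = (3*k**2 - 2*k + 3)/(3*k**3 + 7*k**2 + 14*k + 5), so s_k = R(k)·t_k = -(3*k**2 - 2*k + 3)*factorial(k + 1).
Verify: -(3*k**3 + 7*k**2 + 14*k + 5)*factorial(k + 1) matches t_k.

s_k = - \left(3 k^{2} - 2 k + 3\right) \left(k + 1\right)!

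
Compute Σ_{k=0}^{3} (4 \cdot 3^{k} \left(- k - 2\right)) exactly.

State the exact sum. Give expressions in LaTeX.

Compute t_(k+1)/t_k: get 3*(k + 3)/(k + 2).
Factor: A=3; B=1; C=k + 2.
Set up (3)·f(k+1) − (1)·f(k) − (k + 2) = 0.
deg f ≤ 1 (via 0,0,1).
Coefficient equations give f(k) = (2*k + 1)/4.
Certificate R = B(k−1)f/C = (2*k + 1)/(4*(k + 2)) gives s_k = 3**k*(-2*k - 1).
Verify: 4*3**k*(-k - 2) matches t_k.
Σ_(k=0)^(3) t_k = s_(4) − s_(0) = -729 − (-1) = -728.

Σ = -728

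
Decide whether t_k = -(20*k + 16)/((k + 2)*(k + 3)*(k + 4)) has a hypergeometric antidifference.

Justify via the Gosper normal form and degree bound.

Yes. s_k = -2*k*(7*k + 5)/(3*(k + 2)*(k + 3)).

Ratio r(k) = (k + 2)*(5*k + 9)/((k + 5)*(5*k + 4)).
Factor: A=k + 2; B=k + 5; C=k + 4/5.
Need (k + 2)·f(k+1) − (k + 4)·f(k) = k + 4/5.
From deg A=1, deg B=1, deg C=1: d=2.
Coefficient equations give f(k) = k*(7*k + 5)/30.
So s_k = (B(k−1)f/C)·t_k = (k*(k + 4)*(7*k + 5)/(6*(5*k + 4)))·t_k = -2*k*(7*k + 5)/(3*(k + 2)*(k + 3)).
s_(k+1) − s_k = 4*(-5*k - 4)/(k**3 + 9*k**2 + 26*k + 24) = t_k.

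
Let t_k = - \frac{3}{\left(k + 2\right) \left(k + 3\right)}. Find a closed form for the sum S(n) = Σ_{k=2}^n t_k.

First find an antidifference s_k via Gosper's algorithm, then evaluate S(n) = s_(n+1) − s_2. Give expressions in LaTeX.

Compute t_(k+1)/t_k: get (k + 2)/(k + 4).
A = k + 2, B = k + 4, C = 1.
Set up (k + 2)·f(k+1) − (k + 3)·f(k) − (1) = 0.
deg f ≤ 1 (via 1,1,0).
Solving with deg f ≤ 1: f(k) = k/2.
Certificate R = B(k−1)f/C = k*(k + 3)/2 gives s_k = -3*k/(2*k + 4).
Verify: -3/(k**2 + 5*k + 6) matches t_k.
s_(n+1) = 3*(-n - 1)/(2*(n + 3)) and s_(2) = -3/4, so S(n) = 3*(1 - n)/(4*(n + 3)).

S(n) = \frac{3 \left(1 - n\right)}{4 \left(n + 3\right)}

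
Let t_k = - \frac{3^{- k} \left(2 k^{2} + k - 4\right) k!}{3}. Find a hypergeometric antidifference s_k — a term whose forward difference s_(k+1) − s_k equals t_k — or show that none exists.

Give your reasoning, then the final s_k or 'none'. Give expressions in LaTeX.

The ratio is (k + 1)*(k + 2*(k + 1)**2 - 3)/(3*(2*k**2 + k - 4)).
So A=k/3 + 1/3 and B=1, with C=k**2 + k/2 - 2.
Need (k/3 + 1/3)·f(k+1) − (1)·f(k) = k**2 + k/2 - 2.
Degrees (1,0,2) ⇒ d ≤ 1.
A polynomial solution: f(k) = 3*(2*k + 3)/2.
R(k) = B(k−1)·f(k)/C(k) = 3*(2*k + 3)/(2*k**2 + k - 4); s_k = R·t_k = -(2*k + 3)*factorial(k)/3**k.
Δs = -(2*k**2 + k - 4)*factorial(k)/(3*3**k), as required.

s_k = - 3^{- k} \left(2 k + 3\right) k!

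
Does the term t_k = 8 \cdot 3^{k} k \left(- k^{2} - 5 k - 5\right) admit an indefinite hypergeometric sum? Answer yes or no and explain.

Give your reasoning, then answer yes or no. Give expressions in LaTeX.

The ratio is 3*(k + 1)*(5*k + (k + 1)**2 + 10)/(k*(k**2 + 5*k + 5)).
Normal form (A,B,C) = (3, 1, k**3 + 5*k**2 + 5*k).
f must satisfy (3)·f(k+1) − (1)·f(k) = k**3 + 5*k**2 + 5*k.
Degrees (0,0,3) ⇒ d ≤ 3.
Solving with deg f ≤ 3: f(k) = (4*k**3 + 2*k**2 - 4*k - 3)/8.
R(k) = B(k−1)·f(k)/C(k) = (4*k**3 + 2*k**2 - 4*k - 3)/(8*k*(k**2 + 5*k + 5)); s_k = R·t_k = 3**k*(-4*k**3 - 2*k**2 + 4*k + 3).
Check: Δs_k = 8*3**k*k*(-k**2 - 5*k - 5). ✓

Yes. s_k = 3^{k} \left(- 4 k^{3} - 2 k^{2} + 4 k + 3\right).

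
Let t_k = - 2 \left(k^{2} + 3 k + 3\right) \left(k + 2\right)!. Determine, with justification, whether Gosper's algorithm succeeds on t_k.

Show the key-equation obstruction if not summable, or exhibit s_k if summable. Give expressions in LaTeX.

r(k) = (k + 3)*(3*k + (k + 1)**2 + 6)/(k**2 + 3*k + 3) after simplifying.
Gosper form: A/B · C(k+1)/C(k) with A=k + 3, B=1, C=k**2 + 3*k + 3.
f must satisfy (k + 3)·f(k+1) − (1)·f(k) = k**2 + 3*k + 3.
Bound: deg f ≤ 1.
A polynomial solution: f(k) = k.
R(k) = B(k−1)·f(k)/C(k) = k/(k**2 + 3*k + 3); s_k = R·t_k = -2*k*factorial(k + 2).
Check: Δs_k = -2*(k**2 + 3*k + 3)*factorial(k + 2). ✓

Yes. s_k = - 2 k \left(k + 2\right)!.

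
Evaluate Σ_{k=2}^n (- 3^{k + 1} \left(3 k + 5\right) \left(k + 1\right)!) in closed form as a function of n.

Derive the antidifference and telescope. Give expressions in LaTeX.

r(k) = 3*(k + 2)*(3*k + 8)/(3*k + 5) after simplifying.
Gosper form: A/B · C(k+1)/C(k) with A=3*k + 6, B=1, C=k + 5/3.
Solve (3*k + 6)·f(k+1) − (1)·f(k) = k + 5/3.
From deg A=1, deg B=0, deg C=1: d=0.
Match coefficients ⇒ f(k) = 1/3.
Certificate R = B(k−1)f/C = 1/(3*k + 5) gives s_k = -3**(k + 1)*factorial(k + 1).
Check: Δs_k = -3**(k + 1)*(3*k + 5)*factorial(k + 1). ✓
Σ_(k=2)^n t_k = s_(n+1) − s_(2) = (-3**(n + 2)*factorial(n + 2)) − (-162), i.e. -9*3**n*factorial(n + 2) + 162.

S(n) = - 9 \cdot 3^{n} \left(n + 2\right)! + 162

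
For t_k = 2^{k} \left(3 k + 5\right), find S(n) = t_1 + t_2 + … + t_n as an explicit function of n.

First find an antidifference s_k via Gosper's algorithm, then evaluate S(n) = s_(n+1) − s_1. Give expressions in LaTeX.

S(n) = 6 \cdot 2^{n} n + 4 \cdot 2^{n} - 4

The ratio is 2*(3*k + 8)/(3*k + 5).
Normal form (A,B,C) = (2, 1, k + 5/3).
f must satisfy (2)·f(k+1) − (1)·f(k) = k + 5/3.
d = 1 from the (0,0,1) case.
Coefficient equations give f(k) = (3*k - 1)/3.
R(k) = B(k−1)·f(k)/C(k) = (3*k - 1)/(3*k + 5); s_k = R·t_k = 2**k*(3*k - 1).
s_(k+1) − s_k = 2**k*(3*k + 5) = t_k.
Σ_(k=1)^n t_k = s_(n+1) − s_(1) = (2**(n + 1)*(3*n + 2)) − (4), i.e. 6*2**n*n + 4*2**n - 4.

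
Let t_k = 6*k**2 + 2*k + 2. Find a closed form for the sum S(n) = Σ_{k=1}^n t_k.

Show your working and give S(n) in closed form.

S(n) = 2*n*(n**2 + 2*n + 2)

Step 1: r(k) = (k + 3*(k + 1)**2 + 2)/(3*k**2 + k + 1).
A = 1, B = 1, C = k**2 + k/3 + 1/3.
Solve (1)·f(k+1) − (1)·f(k) = k**2 + k/3 + 1/3.
Degrees (0,0,2) ⇒ d ≤ 3.
Coefficient equations give f(k) = k*(k**2 - k + 1)/3.
R(k) = B(k−1)·f(k)/C(k) = k*(k**2 - k + 1)/(3*k**2 + k + 1); s_k = R·t_k = 2*k*(k**2 - k + 1).
s_(k+1) − s_k = 6*k**2 + 2*k + 2 = t_k.
Evaluate: s_(n+1) = 2*n**3 + 4*n**2 + 4*n + 2; subtract s_(1) = 2 ⇒ S(n) = 2*n*(n**2 + 2*n + 2).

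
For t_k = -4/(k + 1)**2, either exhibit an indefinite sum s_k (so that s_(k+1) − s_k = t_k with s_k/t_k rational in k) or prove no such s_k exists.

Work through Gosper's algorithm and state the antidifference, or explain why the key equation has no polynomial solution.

Ratio r(k) = (k + 1)**2/(k + 2)**2.
So A=k**2 + 2*k + 1 and B=k**2 + 4*k + 4, with C=1.
f must satisfy (k**2 + 2*k + 1)·f(k+1) − (k**2 + 2*k + 1)·f(k) = 1.
d = 0 from the (2,2,0) case.
f = c0 ⇒ A·f(k+1) − B(k−1)·f(k) − C = -1. The system {-1 = 0} is inconsistent; no antidifference.

not Gosper-summable; s_k does not exist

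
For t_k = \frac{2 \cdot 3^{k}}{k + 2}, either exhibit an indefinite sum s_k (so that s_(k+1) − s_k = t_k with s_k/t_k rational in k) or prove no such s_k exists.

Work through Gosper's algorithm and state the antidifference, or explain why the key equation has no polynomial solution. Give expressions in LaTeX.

Step 1: r(k) = 3*(k + 2)/(k + 3).
Factor: A=3*k + 6; B=k + 3; C=1.
Set up (3*k + 6)·f(k+1) − (k + 2)·f(k) − (1) = 0.
Bound: deg f ≤ -1.
Negative degree bound (-1): no f exists, t_k not Gosper-summable.

no hypergeometric antidifference exists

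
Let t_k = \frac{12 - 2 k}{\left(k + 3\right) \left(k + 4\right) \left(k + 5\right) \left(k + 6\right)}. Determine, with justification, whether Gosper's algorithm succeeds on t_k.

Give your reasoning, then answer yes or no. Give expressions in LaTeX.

Yes. s_k = \frac{k \left(k^{2} + 12 k + 67\right)}{20 \left(k + 3\right) \left(k + 4\right) \left(k + 5\right)}.

The ratio is (k - 5)*(k + 3)/((k - 6)*(k + 7)).
So A=k + 3 and B=k + 7, with C=k - 6.
Need (k + 3)·f(k+1) − (k + 6)·f(k) = k - 6.
From deg A=1, deg B=1, deg C=1: d=3.
Coefficient equations give f(k) = -k*(k**2 + 12*k + 67)/40.
Get s_k = R·t_k = k*(k**2 + 12*k + 67)/(20*(k + 3)*(k + 4)*(k + 5)) with R(k) = B(k−1)f(k)/C(k) = -k*(k + 6)*(k**2 + 12*k + 67)/(40*(k - 6)).
Verify: 2*(6 - k)/(k**4 + 18*k**3 + 119*k**2 + 342*k + 360) matches t_k.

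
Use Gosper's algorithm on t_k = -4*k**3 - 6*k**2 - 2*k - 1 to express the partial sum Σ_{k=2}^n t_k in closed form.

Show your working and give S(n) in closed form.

S(n) = -n**4 - 4*n**3 - 5*n**2 - 3*n + 13

r(k) = (4*k**3 + 18*k**2 + 26*k + 13)/(4*k**3 + 6*k**2 + 2*k + 1) after simplifying.
A = 1, B = 1, C = k**3 + 3*k**2/2 + k/2 + 1/4.
f must satisfy (1)·f(k+1) − (1)·f(k) = k**3 + 3*k**2/2 + k/2 + 1/4.
deg f ≤ 4 (via 0,0,3).
Match coefficients ⇒ f(k) = k*(k**3 - k + 1)/4.
So s_k = (B(k−1)f/C)·t_k = (k*(k**3 - k + 1)/(4*k**3 + 6*k**2 + 2*k + 1))·t_k = k*(-k**3 + k - 1).
Δs = -4*k**3 - 6*k**2 - 2*k - 1, as required.
Telescope: S(n) = s_(n+1) − s_(2) = -n**4 - 4*n**3 - 5*n**2 - 3*n - 1 − (-14) = -n**4 - 4*n**3 - 5*n**2 - 3*n + 13.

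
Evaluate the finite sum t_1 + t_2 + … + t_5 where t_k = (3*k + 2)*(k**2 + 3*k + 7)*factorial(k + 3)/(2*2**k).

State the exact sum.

Σ = 595290

r(k) = (k + 4)*(3*k + 5)*(3*k + (k + 1)**2 + 10)/(2*(3*k + 2)*(k**2 + 3*k + 7)) after simplifying.
So A=k/2 + 2 and B=1, with C=k**3 + 11*k**2/3 + 9*k + 14/3.
f must satisfy (k/2 + 2)·f(k+1) − (1)·f(k) = k**3 + 11*k**2/3 + 9*k + 14/3.
deg f ≤ 2 (via 1,0,3).
Match coefficients ⇒ f(k) = 2*(3*k**2 - k + 3)/3.
Then R = B(k−1)f/C = 2*(3*k**2 - k + 3)/((3*k + 2)*(k**2 + 3*k + 7)), so s_k = R(k)·t_k = (3*k**2 - k + 3)*factorial(k + 3)/2**k.
Δs = (3*k + 2)*(k**2 + 3*k + 7)*factorial(k + 3)/(2*2**k), as required.
Evaluate s at k=6 and k=1: 595350 and 60; difference 595290.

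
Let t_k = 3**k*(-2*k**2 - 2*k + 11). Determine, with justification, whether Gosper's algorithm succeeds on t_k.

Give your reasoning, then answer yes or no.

The ratio is 3*(2*k**2 + 6*k - 7)/(2*k**2 + 2*k - 11).
So A=3 and B=1, with C=k**2 + k - 11/2.
Set up (3)·f(k+1) − (1)·f(k) − (k**2 + k - 11/2) = 0.
Degrees (0,0,2) ⇒ d ≤ 2.
Coefficient equations give f(k) = (k**2 - 2*k - 4)/2.
R(k) = B(k−1)·f(k)/C(k) = (k**2 - 2*k - 4)/(2*k**2 + 2*k - 11); s_k = R·t_k = 3**k*(-k**2 + 2*k + 4).
Verify: 3**k*(-2*k**2 - 2*k + 11) matches t_k.

Yes. s_k = 3**k*(-k**2 + 2*k + 4).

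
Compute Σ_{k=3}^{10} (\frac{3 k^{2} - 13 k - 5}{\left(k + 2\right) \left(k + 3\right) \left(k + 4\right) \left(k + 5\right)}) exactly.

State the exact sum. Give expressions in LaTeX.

Σ = 2/195

t_(k+1)/t_k = (k + 2)*(13*k - 3*(k + 1)**2 + 18)/((k + 6)*(-3*k**2 + 13*k + 5)).
A = k + 2, B = k + 6, C = k**2 - 13*k/3 - 5/3.
Need (k + 2)·f(k+1) − (k + 5)·f(k) = k**2 - 13*k/3 - 5/3.
From deg A=1, deg B=1, deg C=2: d=3.
A polynomial solution: f(k) = k*(k**2 - 63*k + 2)/72.
Certificate R = B(k−1)f/C = k*(k + 5)*(k**2 - 63*k + 2)/(24*(3*k**2 - 13*k - 5)) gives s_k = k*(k**2 - 63*k + 2)/(24*(k + 2)*(k + 3)*(k + 4)).
s_(k+1) − s_k = (3*k**2 - 13*k - 5)/(k**4 + 14*k**3 + 71*k**2 + 154*k + 120) = t_k.
Telescoping: Σ = s_(11) − s_(3) = -209/2184 − (-89/840) = 2/195.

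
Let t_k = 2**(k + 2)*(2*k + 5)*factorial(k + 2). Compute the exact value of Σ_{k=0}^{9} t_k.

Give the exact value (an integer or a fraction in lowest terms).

Σ = 1961990553592

The ratio is 2*(k + 3)*(2*k + 7)/(2*k + 5).
Take A(k)=2*k + 6, B(k)=1, C(k)=k + 5/2.
f must satisfy (2*k + 6)·f(k+1) − (1)·f(k) = k + 5/2.
Degrees (1,0,1) ⇒ d ≤ 0.
Solving with deg f ≤ 0: f(k) = 1/2.
Certificate R = B(k−1)f/C = 1/(2*k + 5) gives s_k = 2**(k + 2)*factorial(k + 2).
Check: Δs_k = 2**(k + 2)*(2*k + 5)*factorial(k + 2). ✓
Evaluate s at k=10 and k=0: 1961990553600 and 8; difference 1961990553592.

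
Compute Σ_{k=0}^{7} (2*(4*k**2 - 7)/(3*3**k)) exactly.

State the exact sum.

Step 1: r(k) = (4*(k + 1)**2 - 7)/(3*(4*k**2 - 7)).
Gosper form: A/B · C(k+1)/C(k) with A=1/3, B=1, C=k**2 - 7/4.
Key eq: (1/3)·f(k+1) = (1)·f(k) + (k**2 - 7/4).
Degrees (0,0,2) ⇒ d ≤ 2.
Coefficient equations give f(k) = -3*(2*k - 1)*(2*k + 3)/8.
R(k) = B(k−1)·f(k)/C(k) = -3*(2*k - 1)*(2*k + 3)/(2*(4*k**2 - 7)); s_k = R·t_k = (-4*k**2 - 4*k + 3)/3**k.
s_(k+1) − s_k = 2*(4*k**2 - 7)/(3*3**k) = t_k.
Telescoping: Σ = s_(8) − s_(0) = -95/2187 − (3) = -6656/2187.

Σ = -6656/2187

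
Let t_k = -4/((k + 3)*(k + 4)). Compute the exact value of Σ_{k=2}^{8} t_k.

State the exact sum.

Σ = -7/15

t_(k+1)/t_k = (k + 3)/(k + 5).
Gosper form: A/B · C(k+1)/C(k) with A=k + 3, B=k + 5, C=1.
Solve (k + 3)·f(k+1) − (k + 4)·f(k) = 1.
Degrees (1,1,0) ⇒ d ≤ 1.
A polynomial solution: f(k) = k/3.
Get s_k = R·t_k = -4*k/(3*k + 9) with R(k) = B(k−1)f(k)/C(k) = k*(k + 4)/3.
s_(k+1) − s_k = -4/(k**2 + 7*k + 12) = t_k.
Σ_(k=2)^(8) t_k = s_(9) − s_(2) = -1 − (-8/15) = -7/15.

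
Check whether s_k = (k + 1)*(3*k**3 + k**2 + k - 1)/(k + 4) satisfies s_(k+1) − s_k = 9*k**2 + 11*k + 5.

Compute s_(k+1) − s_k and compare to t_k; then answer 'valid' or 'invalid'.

s_(k+1) = (k + 2)*(k + 3*(k + 1)**3 + (k + 1)**2)/(k + 5)
s_(k+1) − s_k = (9*k**4 + 74*k**3 + 146*k**2 + 121*k + 37)/(k**2 + 9*k + 20)
(s_(k+1) − s_k) − t_k = 3*(-6*k**3 - 46*k**2 - 48*k - 21)/(k**2 + 9*k + 20)

Invalid: residual 3*(-6*k**3 - 46*k**2 - 48*k - 21)/(k**2 + 9*k + 20) ≠ 0.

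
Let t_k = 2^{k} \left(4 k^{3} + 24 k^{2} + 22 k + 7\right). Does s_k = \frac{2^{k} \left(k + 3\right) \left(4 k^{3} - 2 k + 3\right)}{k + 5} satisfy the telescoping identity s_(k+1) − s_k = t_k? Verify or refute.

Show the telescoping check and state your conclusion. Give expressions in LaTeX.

s_(k+1) = 2**(k + 1)*(k + 4)*(-2*k + 4*(k + 1)**3 + 1)/(k + 6)
s_(k+1) − s_k = 2**k*(4*k**5 + 60*k**4 + 326*k**3 + 685*k**2 + 499*k + 146)/(k**2 + 11*k + 30)
(s_(k+1) − s_k) − t_k = 2**(k + 1)*(-4*k**4 - 40*k**3 - 142*k**2 - 119*k - 32)/(k**2 + 11*k + 30)

Invalid: residual \frac{2^{k + 1} \left(- 4 k^{4} - 40 k^{3} - 142 k^{2} - 119 k - 32\right)}{k^{2} + 11 k + 30} ≠ 0.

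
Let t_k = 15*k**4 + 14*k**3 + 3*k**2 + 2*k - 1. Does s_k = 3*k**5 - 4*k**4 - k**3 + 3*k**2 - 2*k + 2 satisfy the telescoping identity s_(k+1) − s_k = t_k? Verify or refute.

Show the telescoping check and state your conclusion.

Valid — Δs_k = t_k.

s_(k+1) = 3*k**5 + 11*k**4 + 13*k**3 + 6*k**2 + 1
s_(k+1) − s_k = 15*k**4 + 14*k**3 + 3*k**2 + 2*k - 1
(s_(k+1) − s_k) − t_k = 0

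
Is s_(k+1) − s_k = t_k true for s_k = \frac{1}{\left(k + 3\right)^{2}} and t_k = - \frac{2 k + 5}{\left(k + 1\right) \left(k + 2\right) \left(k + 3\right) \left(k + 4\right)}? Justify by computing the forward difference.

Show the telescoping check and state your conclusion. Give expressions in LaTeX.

s_(k+1) = (k + 4)**(-2)
s_(k+1) − s_k = (k + 4)**(-2) - 1/(k + 3)**2
(s_(k+1) − s_k) − t_k = 2*(3*k**2 + 17*k + 23)/(k**6 + 17*k**5 + 117*k**4 + 415*k**3 + 794*k**2 + 768*k + 288)

Invalid: residual \frac{2 \left(3 k^{2} + 17 k + 23\right)}{k^{6} + 17 k^{5} + 117 k^{4} + 415 k^{3} + 794 k^{2} + 768 k + 288} ≠ 0.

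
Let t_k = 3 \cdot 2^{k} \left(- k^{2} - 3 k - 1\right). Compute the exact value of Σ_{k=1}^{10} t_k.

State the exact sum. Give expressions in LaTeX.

The ratio is 2*(k**2 + 5*k + 5)/(k**2 + 3*k + 1).
Normal form (A,B,C) = (2, 1, k**2 + 3*k + 1).
Need (2)·f(k+1) − (1)·f(k) = k**2 + 3*k + 1.
d = 2 from the (0,0,2) case.
Coefficient equations give f(k) = k**2 - k + 1.
Certificate R = B(k−1)f/C = (k**2 - k + 1)/(k**2 + 3*k + 1) gives s_k = 3*2**k*(-k**2 + k - 1).
Δs = 3*2**k*(-k**2 - 3*k - 1), as required.
Sum = s_(11) − s_(1); s_(11) = -681984, s_(1) = -6 ⇒ -681978.

Σ = -681978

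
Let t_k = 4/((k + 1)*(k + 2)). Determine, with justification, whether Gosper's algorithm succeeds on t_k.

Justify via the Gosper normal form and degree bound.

Compute t_(k+1)/t_k: get (k + 1)/(k + 3).
Normal form (A,B,C) = (k + 1, k + 3, 1).
f must satisfy (k + 1)·f(k+1) − (k + 2)·f(k) = 1.
From deg A=1, deg B=1, deg C=0: d=1.
A polynomial solution: f(k) = k.
R(k) = B(k−1)·f(k)/C(k) = k*(k + 2); s_k = R·t_k = 4*k/(k + 1).
s_(k+1) − s_k = 4/(k**2 + 3*k + 2) = t_k.

Yes. s_k = 4*k/(k + 1).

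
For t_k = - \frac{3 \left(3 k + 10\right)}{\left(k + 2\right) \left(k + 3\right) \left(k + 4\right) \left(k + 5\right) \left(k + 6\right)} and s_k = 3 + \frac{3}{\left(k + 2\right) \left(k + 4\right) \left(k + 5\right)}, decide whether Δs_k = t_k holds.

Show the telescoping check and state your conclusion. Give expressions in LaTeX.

valid (s_(k+1) − s_k reduces to t_k)

s_(k+1) = 3 + 3/((k + 3)*(k + 5)*(k + 6))
s_(k+1) − s_k = 3*(-3*k - 10)/(k**5 + 20*k**4 + 155*k**3 + 580*k**2 + 1044*k + 720)
(s_(k+1) − s_k) − t_k = 0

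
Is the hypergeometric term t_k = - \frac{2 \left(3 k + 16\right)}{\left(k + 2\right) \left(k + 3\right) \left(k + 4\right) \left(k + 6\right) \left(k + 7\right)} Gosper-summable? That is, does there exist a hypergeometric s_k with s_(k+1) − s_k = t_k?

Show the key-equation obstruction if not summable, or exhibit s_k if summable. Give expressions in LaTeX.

Yes. s_k = \frac{k \left(- k^{2} - 11 k - 36\right)}{18 \left(k^{3} + 11 k^{2} + 36 k + 36\right)}.

Compute t_(k+1)/t_k: get (k + 2)*(k + 6)*(3*k + 19)/((k + 5)*(k + 8)*(3*k + 16)).
Factor: A=k + 2; B=k + 8; C=k**2 + 31*k/3 + 80/3.
Key eq: (k + 2)·f(k+1) = (k + 7)·f(k) + (k**2 + 31*k/3 + 80/3).
Bound: deg f ≤ 5.
Solving with deg f ≤ 5: f(k) = k*(k + 4)*(k + 5)*(k**2 + 11*k + 36)/108.
R(k) = B(k−1)·f(k)/C(k) = k*(k + 4)*(k + 7)*(k**2 + 11*k + 36)/(36*(3*k + 16)); s_k = R·t_k = k*(-k**2 - 11*k - 36)/(18*(k**3 + 11*k**2 + 36*k + 36)).
s_(k+1) − s_k = 2*(-3*k - 16)/(k**5 + 22*k**4 + 185*k**3 + 740*k**2 + 1404*k + 1008) = t_k.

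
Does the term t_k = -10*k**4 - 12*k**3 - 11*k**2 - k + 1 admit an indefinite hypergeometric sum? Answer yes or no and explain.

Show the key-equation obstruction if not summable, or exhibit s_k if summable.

Yes. s_k = k**2*(-2*k**3 + 2*k**2 - k + 2).

Compute t_(k+1)/t_k: get (10*k**4 + 52*k**3 + 107*k**2 + 99*k + 33)/(10*k**4 + 12*k**3 + 11*k**2 + k - 1).
Take A(k)=1, B(k)=1, C(k)=k**4 + 6*k**3/5 + 11*k**2/10 + k/10 - 1/10.
Key eq: (1)·f(k+1) = (1)·f(k) + (k**4 + 6*k**3/5 + 11*k**2/10 + k/10 - 1/10).
deg f ≤ 5 (via 0,0,4).
Coefficient equations give f(k) = k**2*(2*k**3 - 2*k**2 + k - 2)/10.
Certificate R = B(k−1)f/C = k**2*(2*k**3 - 2*k**2 + k - 2)/((k**2 + k + 1)*(10*k**2 + 2*k - 1)) gives s_k = k**2*(-2*k**3 + 2*k**2 - k + 2).
Δs = -10*k**4 - 12*k**3 - 11*k**2 - k + 1, as required.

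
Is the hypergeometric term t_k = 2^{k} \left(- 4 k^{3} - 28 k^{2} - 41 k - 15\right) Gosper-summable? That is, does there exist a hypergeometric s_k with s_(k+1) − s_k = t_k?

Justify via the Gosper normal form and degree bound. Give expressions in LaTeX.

Yes. s_k = 2^{k} \left(- 4 k^{3} - 4 k^{2} - k + 3\right).

Step 1: r(k) = 2*(4*k**3 + 40*k**2 + 109*k + 88)/(4*k**3 + 28*k**2 + 41*k + 15).
Take A(k)=2, B(k)=1, C(k)=k**3 + 7*k**2 + 41*k/4 + 15/4.
Key eq: (2)·f(k+1) = (1)·f(k) + (k**3 + 7*k**2 + 41*k/4 + 15/4).
Degrees (0,0,3) ⇒ d ≤ 3.
Solving with deg f ≤ 3: f(k) = (4*k**3 + 4*k**2 + k - 3)/4.
R(k) = B(k−1)·f(k)/C(k) = (4*k**3 + 4*k**2 + k - 3)/(4*k**3 + 28*k**2 + 41*k + 15); s_k = R·t_k = 2**k*(-4*k**3 - 4*k**2 - k + 3).
Check: Δs_k = 2**k*(-4*k**3 - 28*k**2 - 41*k - 15). ✓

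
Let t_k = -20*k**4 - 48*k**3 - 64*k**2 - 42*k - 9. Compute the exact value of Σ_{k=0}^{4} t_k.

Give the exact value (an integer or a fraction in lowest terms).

t_(k+1)/t_k = (20*k**4 + 128*k**3 + 328*k**2 + 394*k + 183)/(20*k**4 + 48*k**3 + 64*k**2 + 42*k + 9).
A = 1, B = 1, C = k**4 + 12*k**3/5 + 16*k**2/5 + 21*k/10 + 9/20.
Key eq: (1)·f(k+1) = (1)·f(k) + (k**4 + 12*k**3/5 + 16*k**2/5 + 21*k/10 + 9/20).
From deg A=0, deg B=0, deg C=4: d=5.
Coefficient equations give f(k) = k*(2*k - 1)*(2*k**3 + 2*k**2 + 3*k + 2)/20.
Get s_k = R·t_k = k*(-4*k**4 - 2*k**3 - 4*k**2 - k + 2) with R(k) = B(k−1)f(k)/C(k) = k*(2*k - 1)*(2*k**3 + 2*k**2 + 3*k + 2)/(20*k**4 + 48*k**3 + 64*k**2 + 42*k + 9).
Check: Δs_k = -20*k**4 - 48*k**3 - 64*k**2 - 42*k - 9. ✓
Σ_(k=0)^(4) t_k = s_(5) − s_(0) = -14265 − (0) = -14265.

Σ = -14265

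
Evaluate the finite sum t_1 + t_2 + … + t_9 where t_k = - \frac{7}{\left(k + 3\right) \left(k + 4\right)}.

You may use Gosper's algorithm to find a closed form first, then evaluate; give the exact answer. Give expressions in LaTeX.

Σ = -63/52

Step 1: r(k) = (k + 3)/(k + 5).
So A=k + 3 and B=k + 5, with C=1.
Key eq: (k + 3)·f(k+1) = (k + 4)·f(k) + (1).
deg f ≤ 1 (via 1,1,0).
Coefficient equations give f(k) = k/3.
Get s_k = R·t_k = -7*k/(3*k + 9) with R(k) = B(k−1)f(k)/C(k) = k*(k + 4)/3.
Check: Δs_k = -7/(k**2 + 7*k + 12). ✓
Σ_(k=1)^(9) t_k = s_(10) − s_(1) = -70/39 − (-7/12) = -63/52.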